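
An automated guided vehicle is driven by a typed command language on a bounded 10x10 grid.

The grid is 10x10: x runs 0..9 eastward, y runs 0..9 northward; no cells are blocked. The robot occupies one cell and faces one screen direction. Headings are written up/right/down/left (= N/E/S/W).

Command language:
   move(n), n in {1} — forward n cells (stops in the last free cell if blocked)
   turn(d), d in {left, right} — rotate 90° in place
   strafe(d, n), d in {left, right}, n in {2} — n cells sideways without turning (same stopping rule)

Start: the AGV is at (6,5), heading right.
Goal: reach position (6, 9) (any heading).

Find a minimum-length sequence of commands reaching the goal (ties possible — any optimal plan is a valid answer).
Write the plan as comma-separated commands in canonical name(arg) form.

strafe(left, 2), strafe(left, 2)

initial: at (6,5), heading right
[1] after strafe(left, 2): at (6,7), heading right
[2] after strafe(left, 2): at (6,9), heading right
minimal: 2 command(s), checked below 2.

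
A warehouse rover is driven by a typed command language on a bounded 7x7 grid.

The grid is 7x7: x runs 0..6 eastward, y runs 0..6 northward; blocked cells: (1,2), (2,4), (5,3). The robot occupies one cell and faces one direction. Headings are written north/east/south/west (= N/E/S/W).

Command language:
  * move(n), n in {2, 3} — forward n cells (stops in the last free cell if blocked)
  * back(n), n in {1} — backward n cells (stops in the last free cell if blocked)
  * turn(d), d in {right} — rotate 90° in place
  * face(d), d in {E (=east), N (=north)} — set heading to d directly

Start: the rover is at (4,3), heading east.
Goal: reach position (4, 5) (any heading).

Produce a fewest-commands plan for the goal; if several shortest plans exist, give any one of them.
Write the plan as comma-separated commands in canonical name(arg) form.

face(N), move(2)

initial: at (4,3), heading east
[1] after face(N): at (4,3), heading north
[2] after move(2): at (4,5), heading north
shorter routes all fall short; 2 is best.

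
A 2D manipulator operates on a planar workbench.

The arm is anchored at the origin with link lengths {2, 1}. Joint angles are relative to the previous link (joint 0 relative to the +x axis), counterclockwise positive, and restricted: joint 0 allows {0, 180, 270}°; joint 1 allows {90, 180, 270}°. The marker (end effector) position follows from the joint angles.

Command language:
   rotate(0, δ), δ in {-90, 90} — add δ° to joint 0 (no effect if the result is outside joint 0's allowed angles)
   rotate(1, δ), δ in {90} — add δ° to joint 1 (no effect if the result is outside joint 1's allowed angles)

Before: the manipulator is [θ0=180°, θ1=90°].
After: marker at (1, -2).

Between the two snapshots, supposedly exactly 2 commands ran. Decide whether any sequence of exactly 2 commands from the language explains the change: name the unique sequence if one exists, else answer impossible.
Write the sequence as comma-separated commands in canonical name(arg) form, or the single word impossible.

rotate(0, -90), rotate(0, 90)

key: running rotate(0, 90) before rotate(0, -90) would end elsewhere — order is forced
from: [θ0=180°, θ1=90°]
t=1 rotate(0, -90) ⇒ [θ0=180°, θ1=90°]
t=2 rotate(0, 90) ⇒ [θ0=270°, θ1=90°]
no rival 2-sequence matches.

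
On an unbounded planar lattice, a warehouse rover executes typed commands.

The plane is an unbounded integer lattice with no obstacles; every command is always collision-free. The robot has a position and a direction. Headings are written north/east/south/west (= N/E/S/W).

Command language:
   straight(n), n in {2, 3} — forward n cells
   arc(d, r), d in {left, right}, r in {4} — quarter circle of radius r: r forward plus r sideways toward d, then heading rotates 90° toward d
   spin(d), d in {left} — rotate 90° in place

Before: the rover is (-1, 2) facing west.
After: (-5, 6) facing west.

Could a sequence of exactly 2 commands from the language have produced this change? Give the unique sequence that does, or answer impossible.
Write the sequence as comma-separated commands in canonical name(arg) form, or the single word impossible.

key: heading stays W — rotations cancel among the 2 commands
start: (-1, 2) facing west
1. arc(right, 4) → (-5, 6) facing north
2. spin(left) → (-5, 6) facing west
uniquely the one of 25 2-step routes that fits.

arc(right, 4), spin(left)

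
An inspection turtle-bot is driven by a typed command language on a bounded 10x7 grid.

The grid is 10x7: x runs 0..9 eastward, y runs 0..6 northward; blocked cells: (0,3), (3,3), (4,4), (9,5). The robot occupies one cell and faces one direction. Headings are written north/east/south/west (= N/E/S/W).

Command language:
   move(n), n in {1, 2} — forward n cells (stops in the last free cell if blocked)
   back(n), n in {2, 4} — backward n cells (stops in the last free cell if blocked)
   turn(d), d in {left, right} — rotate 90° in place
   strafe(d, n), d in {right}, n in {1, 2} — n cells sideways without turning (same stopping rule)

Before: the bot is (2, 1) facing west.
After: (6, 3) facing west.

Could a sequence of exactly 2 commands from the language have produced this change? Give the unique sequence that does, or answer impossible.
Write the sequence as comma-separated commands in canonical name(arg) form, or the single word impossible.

back(4), strafe(right, 2)

key: running strafe(right, 2) before back(4) would end elsewhere — order is forced
t0: (2, 1) facing west
1. back(4) → (6, 1) facing west
2. strafe(right, 2) → (6, 3) facing west
no rival 2-sequence matches.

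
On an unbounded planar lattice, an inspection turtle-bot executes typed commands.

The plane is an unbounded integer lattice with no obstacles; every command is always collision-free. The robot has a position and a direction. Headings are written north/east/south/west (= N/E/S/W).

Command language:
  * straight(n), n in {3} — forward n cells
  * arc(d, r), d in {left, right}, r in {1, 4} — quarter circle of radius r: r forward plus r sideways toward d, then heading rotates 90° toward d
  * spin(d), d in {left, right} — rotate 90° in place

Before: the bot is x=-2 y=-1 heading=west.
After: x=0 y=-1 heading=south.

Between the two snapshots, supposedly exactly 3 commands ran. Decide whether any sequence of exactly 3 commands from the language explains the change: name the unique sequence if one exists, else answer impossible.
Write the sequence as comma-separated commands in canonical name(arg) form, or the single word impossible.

spin(right), arc(right, 1), arc(right, 1)

key: position moved to (0,-1) AND the heading swung to S — translation plus rotation needed
initial: x=-2 y=-1 heading=west
t=1 spin(right) ⇒ x=-2 y=-1 heading=north
t=2 arc(right, 1) ⇒ x=-1 y=0 heading=east
t=3 arc(right, 1) ⇒ x=0 y=-1 heading=south
no other 3-command option fits: unique.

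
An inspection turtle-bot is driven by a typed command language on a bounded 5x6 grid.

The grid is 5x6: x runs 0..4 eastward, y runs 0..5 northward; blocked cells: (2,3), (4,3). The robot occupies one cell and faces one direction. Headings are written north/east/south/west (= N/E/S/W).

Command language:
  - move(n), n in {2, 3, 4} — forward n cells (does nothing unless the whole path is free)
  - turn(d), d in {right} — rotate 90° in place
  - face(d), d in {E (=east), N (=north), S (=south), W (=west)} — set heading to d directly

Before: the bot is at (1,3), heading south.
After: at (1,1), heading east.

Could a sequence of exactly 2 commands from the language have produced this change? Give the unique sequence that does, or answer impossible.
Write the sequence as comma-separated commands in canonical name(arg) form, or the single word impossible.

move(2), face(E)

key: cell and facing (now E) both changed — the 2 commands mix motion and turning
from: at (1,3), heading south
t=1 move(2) ⇒ at (1,1), heading south
t=2 face(E) ⇒ at (1,1), heading east
uniquely the one of 64 2-step routes that fits.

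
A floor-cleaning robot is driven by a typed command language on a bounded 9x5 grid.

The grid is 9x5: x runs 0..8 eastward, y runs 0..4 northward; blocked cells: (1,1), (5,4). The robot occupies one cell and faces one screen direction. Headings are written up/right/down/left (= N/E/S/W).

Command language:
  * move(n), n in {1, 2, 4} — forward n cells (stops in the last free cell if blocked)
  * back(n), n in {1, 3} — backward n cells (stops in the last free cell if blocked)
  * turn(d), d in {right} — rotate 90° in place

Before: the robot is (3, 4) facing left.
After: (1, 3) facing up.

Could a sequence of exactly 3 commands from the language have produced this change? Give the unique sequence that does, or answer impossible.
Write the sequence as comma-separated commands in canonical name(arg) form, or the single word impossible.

move(2), turn(right), back(1)

key: cell and facing (now N) both changed — the 3 commands mix motion and turning
initial: (3, 4) facing left
[1] after move(2): (1, 4) facing left
[2] after turn(right): (1, 4) facing up
[3] after back(1): (1, 3) facing up
uniquely the one of 216 3-step routes that fits.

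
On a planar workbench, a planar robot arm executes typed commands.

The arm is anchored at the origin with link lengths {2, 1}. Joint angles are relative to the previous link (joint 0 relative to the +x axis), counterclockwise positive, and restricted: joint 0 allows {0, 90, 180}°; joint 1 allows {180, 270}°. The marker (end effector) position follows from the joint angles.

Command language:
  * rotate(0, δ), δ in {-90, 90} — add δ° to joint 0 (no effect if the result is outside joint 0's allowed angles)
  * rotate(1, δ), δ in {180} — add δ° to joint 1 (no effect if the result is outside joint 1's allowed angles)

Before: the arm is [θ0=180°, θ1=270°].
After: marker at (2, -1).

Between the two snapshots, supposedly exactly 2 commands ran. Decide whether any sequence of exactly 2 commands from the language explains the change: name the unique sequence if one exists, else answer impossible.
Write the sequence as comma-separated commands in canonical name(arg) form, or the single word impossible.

rotate(0, -90), rotate(0, -90)

initial: [θ0=180°, θ1=270°]
step 1 (rotate(0, -90)): [θ0=90°, θ1=270°]
step 2 (rotate(0, -90)): [θ0=0°, θ1=270°]
uniquely the one of 9 2-step routes that fits.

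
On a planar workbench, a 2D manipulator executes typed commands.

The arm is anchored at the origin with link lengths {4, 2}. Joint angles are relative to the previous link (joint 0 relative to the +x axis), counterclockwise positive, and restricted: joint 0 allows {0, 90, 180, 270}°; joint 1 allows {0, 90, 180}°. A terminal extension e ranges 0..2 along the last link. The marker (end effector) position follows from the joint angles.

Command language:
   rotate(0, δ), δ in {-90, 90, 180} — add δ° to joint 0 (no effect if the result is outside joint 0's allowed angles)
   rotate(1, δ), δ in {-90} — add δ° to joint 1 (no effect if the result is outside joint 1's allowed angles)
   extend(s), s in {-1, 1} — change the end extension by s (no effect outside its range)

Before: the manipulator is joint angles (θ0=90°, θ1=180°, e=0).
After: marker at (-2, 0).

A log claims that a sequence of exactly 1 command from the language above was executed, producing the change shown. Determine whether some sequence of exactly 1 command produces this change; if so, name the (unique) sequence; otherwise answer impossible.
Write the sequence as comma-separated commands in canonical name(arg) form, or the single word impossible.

t0: joint angles (θ0=90°, θ1=180°, e=0)
[1] after rotate(0, 90): joint angles (θ0=180°, θ1=180°, e=0)
no other 1-command option fits: unique.

rotate(0, 90)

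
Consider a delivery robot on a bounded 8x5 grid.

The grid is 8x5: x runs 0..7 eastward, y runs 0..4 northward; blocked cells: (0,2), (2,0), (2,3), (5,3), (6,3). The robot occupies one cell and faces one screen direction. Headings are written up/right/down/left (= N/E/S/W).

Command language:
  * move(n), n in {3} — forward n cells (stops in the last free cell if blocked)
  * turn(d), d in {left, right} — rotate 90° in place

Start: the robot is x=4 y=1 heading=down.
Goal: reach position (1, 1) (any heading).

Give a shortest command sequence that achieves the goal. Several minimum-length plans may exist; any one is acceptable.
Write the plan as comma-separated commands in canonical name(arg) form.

begin: x=4 y=1 heading=down
t=1 turn(right) ⇒ x=4 y=1 heading=left
t=2 move(3) ⇒ x=1 y=1 heading=left
minimal: 2 command(s), checked below 2.

turn(right), move(3)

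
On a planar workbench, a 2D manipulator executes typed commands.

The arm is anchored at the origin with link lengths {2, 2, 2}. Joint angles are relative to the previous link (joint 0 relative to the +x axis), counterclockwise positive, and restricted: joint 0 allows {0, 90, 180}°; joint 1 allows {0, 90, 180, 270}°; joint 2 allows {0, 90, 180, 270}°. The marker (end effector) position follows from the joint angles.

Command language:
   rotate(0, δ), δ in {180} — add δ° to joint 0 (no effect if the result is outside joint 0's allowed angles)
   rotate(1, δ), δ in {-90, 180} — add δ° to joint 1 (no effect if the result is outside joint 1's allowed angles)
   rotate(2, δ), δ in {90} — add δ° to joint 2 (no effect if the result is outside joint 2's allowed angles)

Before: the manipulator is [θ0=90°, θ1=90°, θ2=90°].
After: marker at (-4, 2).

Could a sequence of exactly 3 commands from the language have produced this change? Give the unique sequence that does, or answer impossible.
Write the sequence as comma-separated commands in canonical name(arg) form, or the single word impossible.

begin: [θ0=90°, θ1=90°, θ2=90°]
t=1 rotate(2, 90) ⇒ [θ0=90°, θ1=90°, θ2=180°]
t=2 rotate(2, 90) ⇒ [θ0=90°, θ1=90°, θ2=270°]
t=3 rotate(2, 90) ⇒ [θ0=90°, θ1=90°, θ2=0°]
all 64 alternatives checked — unique.

rotate(2, 90), rotate(2, 90), rotate(2, 90)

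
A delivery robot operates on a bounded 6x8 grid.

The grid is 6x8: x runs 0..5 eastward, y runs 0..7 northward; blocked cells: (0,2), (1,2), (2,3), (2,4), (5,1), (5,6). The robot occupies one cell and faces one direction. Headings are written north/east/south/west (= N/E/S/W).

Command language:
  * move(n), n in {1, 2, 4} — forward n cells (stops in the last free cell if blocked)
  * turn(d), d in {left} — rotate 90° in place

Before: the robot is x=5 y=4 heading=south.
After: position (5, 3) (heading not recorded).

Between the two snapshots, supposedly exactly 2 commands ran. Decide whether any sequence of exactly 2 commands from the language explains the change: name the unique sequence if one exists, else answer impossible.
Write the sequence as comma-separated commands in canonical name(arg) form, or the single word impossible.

move(1), turn(left)

key: order matters: swapping move(1) and turn(left) lands elsewhere
initial: x=5 y=4 heading=south
[1] after move(1): x=5 y=3 heading=south
[2] after turn(left): x=5 y=3 heading=east
uniquely the one of 16 2-step routes that fits.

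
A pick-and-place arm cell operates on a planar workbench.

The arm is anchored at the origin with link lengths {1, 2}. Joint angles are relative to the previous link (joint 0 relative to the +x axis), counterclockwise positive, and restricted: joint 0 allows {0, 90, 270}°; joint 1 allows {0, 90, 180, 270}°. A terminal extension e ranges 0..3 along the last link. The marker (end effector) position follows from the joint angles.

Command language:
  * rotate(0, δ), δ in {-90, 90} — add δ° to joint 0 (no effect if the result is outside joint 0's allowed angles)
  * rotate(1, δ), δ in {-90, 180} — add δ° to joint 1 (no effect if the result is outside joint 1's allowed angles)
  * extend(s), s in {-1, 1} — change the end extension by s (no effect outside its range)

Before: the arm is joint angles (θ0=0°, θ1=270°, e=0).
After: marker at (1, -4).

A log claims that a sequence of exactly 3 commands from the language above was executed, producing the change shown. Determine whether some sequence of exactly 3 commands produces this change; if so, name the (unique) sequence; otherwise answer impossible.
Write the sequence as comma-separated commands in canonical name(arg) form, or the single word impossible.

extend(-1), extend(1), extend(1)

key: running extend(1) before extend(-1) would end elsewhere — order is forced
from: joint angles (θ0=0°, θ1=270°, e=0)
1. extend(-1) → joint angles (θ0=0°, θ1=270°, e=0)
2. extend(1) → joint angles (θ0=0°, θ1=270°, e=1)
3. extend(1) → joint angles (θ0=0°, θ1=270°, e=2)
no rival 3-sequence matches.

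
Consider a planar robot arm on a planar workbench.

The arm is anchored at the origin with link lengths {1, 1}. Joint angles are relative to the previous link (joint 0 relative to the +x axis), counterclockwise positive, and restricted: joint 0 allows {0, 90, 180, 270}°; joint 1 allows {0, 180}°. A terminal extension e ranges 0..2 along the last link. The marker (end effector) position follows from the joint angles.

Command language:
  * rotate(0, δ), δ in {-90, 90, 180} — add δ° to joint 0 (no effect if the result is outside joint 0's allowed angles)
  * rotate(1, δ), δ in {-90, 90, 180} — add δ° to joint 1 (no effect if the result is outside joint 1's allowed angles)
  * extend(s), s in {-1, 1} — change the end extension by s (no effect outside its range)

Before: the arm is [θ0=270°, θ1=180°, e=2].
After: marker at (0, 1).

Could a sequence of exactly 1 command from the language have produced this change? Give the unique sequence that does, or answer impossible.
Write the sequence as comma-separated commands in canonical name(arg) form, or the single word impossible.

start: [θ0=270°, θ1=180°, e=2]
1. extend(-1) → [θ0=270°, θ1=180°, e=1]
all 8 alternatives checked — unique.

extend(-1)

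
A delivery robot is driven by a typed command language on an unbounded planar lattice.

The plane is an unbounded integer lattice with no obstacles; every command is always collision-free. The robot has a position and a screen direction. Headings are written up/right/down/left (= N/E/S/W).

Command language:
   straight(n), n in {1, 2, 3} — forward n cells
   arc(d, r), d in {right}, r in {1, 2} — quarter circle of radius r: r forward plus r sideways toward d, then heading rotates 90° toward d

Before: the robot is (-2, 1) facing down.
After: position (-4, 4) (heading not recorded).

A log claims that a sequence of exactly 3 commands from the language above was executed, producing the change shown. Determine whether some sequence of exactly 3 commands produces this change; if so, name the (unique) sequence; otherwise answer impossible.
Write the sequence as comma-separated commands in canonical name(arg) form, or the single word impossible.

arc(right, 1), arc(right, 1), straight(3)

key: order matters: swapping arc(right, 1) and straight(3) lands elsewhere
from: (-2, 1) facing down
1. arc(right, 1) → (-3, 0) facing left
2. arc(right, 1) → (-4, 1) facing up
3. straight(3) → (-4, 4) facing up
all 125 alternatives checked — unique.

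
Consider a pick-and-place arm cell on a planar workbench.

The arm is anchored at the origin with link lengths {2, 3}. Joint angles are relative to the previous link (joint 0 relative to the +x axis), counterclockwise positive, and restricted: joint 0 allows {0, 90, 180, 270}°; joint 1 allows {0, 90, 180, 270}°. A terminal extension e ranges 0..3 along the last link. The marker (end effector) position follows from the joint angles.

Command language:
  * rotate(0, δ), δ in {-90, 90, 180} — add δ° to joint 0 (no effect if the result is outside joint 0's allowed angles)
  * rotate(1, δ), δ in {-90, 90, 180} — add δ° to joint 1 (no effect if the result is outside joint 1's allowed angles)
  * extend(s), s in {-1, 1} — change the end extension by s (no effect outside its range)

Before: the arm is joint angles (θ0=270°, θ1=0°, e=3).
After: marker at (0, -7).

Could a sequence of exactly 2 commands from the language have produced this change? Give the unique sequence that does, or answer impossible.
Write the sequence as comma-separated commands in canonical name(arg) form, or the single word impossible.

extend(1), extend(-1)

key: running extend(-1) before extend(1) would end elsewhere — order is forced
from: joint angles (θ0=270°, θ1=0°, e=3)
1. extend(1) → joint angles (θ0=270°, θ1=0°, e=3)
2. extend(-1) → joint angles (θ0=270°, θ1=0°, e=2)
uniquely the one of 64 2-step routes that fits.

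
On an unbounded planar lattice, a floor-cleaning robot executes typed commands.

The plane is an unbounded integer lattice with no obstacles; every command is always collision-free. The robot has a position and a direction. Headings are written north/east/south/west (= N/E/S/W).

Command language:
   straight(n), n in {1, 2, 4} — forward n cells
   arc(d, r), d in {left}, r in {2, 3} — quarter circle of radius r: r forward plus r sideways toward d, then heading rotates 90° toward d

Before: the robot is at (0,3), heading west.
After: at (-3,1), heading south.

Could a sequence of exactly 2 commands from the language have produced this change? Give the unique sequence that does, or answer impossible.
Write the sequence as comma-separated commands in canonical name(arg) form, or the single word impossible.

straight(1), arc(left, 2)

key: position moved to (-3,1) AND the heading swung to S — translation plus rotation needed
from: at (0,3), heading west
t=1 straight(1) ⇒ at (-1,3), heading west
t=2 arc(left, 2) ⇒ at (-3,1), heading south
no rival 2-sequence matches.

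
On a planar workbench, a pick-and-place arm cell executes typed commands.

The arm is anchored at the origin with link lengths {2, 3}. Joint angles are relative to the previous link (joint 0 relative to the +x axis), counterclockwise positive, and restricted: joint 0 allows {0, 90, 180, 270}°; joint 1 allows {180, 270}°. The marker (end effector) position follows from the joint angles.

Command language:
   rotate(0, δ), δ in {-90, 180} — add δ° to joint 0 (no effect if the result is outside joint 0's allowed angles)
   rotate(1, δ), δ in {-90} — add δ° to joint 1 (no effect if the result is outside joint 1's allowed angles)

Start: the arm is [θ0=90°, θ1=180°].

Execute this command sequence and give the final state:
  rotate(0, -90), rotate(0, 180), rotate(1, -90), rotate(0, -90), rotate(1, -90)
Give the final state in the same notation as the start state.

[θ0=90°, θ1=180°]

t0: [θ0=90°, θ1=180°]
t=1 rotate(0, -90) ⇒ [θ0=0°, θ1=180°]
t=2 rotate(0, 180) ⇒ [θ0=180°, θ1=180°]
t=3 rotate(1, -90) ⇒ [θ0=180°, θ1=180°]
t=4 rotate(0, -90) ⇒ [θ0=90°, θ1=180°]
t=5 rotate(1, -90) ⇒ [θ0=90°, θ1=180°]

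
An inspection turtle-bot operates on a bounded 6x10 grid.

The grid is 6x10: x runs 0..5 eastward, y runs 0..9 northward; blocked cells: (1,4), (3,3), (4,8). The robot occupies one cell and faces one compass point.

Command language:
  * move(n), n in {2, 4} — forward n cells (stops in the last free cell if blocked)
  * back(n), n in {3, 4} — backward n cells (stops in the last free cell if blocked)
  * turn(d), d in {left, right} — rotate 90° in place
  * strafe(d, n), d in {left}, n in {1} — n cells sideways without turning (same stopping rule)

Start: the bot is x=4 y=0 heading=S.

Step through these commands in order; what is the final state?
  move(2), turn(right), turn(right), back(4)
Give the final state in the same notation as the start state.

initial: x=4 y=0 heading=S
t=1 move(2) ⇒ x=4 y=0 heading=S
t=2 turn(right) ⇒ x=4 y=0 heading=W
t=3 turn(right) ⇒ x=4 y=0 heading=N
t=4 back(4) ⇒ x=4 y=0 heading=N

x=4 y=0 heading=N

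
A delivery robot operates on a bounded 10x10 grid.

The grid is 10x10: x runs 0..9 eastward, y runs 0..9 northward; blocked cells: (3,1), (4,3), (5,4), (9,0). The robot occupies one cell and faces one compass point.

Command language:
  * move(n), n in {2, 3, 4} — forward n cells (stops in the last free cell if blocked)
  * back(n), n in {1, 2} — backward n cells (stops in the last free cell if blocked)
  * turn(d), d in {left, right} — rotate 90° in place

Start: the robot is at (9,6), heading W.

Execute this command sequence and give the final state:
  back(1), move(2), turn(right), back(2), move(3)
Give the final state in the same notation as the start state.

initial: at (9,6), heading W
[1] after back(1): at (9,6), heading W
[2] after move(2): at (7,6), heading W
[3] after turn(right): at (7,6), heading N
[4] after back(2): at (7,4), heading N
[5] after move(3): at (7,7), heading N

at (7,7), heading N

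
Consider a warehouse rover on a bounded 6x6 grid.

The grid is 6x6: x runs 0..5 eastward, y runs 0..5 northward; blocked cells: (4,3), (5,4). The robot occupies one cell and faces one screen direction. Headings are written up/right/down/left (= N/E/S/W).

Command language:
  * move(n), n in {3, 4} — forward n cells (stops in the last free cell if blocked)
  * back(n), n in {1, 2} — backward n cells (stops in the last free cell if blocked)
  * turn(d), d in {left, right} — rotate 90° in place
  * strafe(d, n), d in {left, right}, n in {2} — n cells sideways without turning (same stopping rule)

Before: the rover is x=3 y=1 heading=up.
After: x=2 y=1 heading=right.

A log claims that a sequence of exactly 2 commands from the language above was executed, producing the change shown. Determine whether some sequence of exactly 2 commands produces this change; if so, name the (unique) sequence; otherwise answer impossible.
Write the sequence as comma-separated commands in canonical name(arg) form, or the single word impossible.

turn(right), back(1)

key: order matters: swapping turn(right) and back(1) lands elsewhere
start: x=3 y=1 heading=up
1. turn(right) → x=3 y=1 heading=right
2. back(1) → x=2 y=1 heading=right
no rival 2-sequence matches.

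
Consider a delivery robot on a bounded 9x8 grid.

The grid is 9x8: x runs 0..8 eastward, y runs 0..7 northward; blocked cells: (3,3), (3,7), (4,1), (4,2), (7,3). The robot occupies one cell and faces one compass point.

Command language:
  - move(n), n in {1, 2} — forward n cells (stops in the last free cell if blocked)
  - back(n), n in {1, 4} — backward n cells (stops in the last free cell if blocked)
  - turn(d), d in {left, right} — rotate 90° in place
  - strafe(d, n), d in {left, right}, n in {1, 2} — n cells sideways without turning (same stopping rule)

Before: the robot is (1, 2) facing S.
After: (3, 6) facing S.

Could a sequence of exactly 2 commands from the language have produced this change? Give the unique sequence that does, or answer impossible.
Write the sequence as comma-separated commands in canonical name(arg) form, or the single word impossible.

key: still facing S at the end — nothing in the sequence rotates
from: (1, 2) facing S
1. back(4) → (1, 6) facing S
2. strafe(left, 2) → (3, 6) facing S
no other 2-command option fits: unique.

back(4), strafe(left, 2)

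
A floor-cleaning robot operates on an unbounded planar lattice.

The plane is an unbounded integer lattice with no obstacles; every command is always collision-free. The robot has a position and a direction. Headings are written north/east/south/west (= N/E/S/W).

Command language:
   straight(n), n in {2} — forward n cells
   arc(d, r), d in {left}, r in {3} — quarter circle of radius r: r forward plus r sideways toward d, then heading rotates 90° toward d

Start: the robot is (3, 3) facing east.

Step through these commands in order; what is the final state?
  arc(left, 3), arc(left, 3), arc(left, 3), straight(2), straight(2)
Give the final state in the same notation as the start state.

(0, 2) facing south

from: (3, 3) facing east
t=1 arc(left, 3) ⇒ (6, 6) facing north
t=2 arc(left, 3) ⇒ (3, 9) facing west
t=3 arc(left, 3) ⇒ (0, 6) facing south
t=4 straight(2) ⇒ (0, 4) facing south
t=5 straight(2) ⇒ (0, 2) facing south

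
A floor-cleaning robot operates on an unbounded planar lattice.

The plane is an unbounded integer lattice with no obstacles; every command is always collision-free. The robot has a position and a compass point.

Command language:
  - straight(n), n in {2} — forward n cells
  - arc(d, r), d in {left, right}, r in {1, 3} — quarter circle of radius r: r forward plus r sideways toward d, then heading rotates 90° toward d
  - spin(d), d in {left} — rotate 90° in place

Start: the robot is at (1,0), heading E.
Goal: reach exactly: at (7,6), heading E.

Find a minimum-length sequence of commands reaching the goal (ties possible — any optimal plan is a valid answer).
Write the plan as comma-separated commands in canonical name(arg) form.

arc(left, 3), arc(right, 3)

initial: at (1,0), heading E
[1] after arc(left, 3): at (4,3), heading N
[2] after arc(right, 3): at (7,6), heading E
minimal: 2 command(s), checked below 2.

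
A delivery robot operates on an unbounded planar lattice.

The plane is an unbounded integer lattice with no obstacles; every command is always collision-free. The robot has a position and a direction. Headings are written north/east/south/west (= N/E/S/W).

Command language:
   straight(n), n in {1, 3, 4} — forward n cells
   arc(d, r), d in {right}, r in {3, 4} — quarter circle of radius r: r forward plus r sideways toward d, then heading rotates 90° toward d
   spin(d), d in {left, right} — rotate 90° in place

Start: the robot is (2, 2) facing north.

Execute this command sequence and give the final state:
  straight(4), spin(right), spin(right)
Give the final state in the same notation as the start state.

(2, 6) facing south

from: (2, 2) facing north
step 1 (straight(4)): (2, 6) facing north
step 2 (spin(right)): (2, 6) facing east
step 3 (spin(right)): (2, 6) facing south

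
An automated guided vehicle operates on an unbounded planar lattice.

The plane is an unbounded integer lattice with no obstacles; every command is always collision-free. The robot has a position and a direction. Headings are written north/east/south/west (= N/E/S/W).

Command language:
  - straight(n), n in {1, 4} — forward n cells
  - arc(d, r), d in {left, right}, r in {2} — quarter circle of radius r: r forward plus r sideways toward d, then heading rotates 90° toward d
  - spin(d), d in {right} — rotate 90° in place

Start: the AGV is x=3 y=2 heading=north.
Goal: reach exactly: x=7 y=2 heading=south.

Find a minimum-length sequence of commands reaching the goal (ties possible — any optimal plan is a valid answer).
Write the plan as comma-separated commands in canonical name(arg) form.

arc(right, 2), arc(right, 2)

begin: x=3 y=2 heading=north
[1] after arc(right, 2): x=5 y=4 heading=east
[2] after arc(right, 2): x=7 y=2 heading=south
minimal: 2 command(s), checked below 2.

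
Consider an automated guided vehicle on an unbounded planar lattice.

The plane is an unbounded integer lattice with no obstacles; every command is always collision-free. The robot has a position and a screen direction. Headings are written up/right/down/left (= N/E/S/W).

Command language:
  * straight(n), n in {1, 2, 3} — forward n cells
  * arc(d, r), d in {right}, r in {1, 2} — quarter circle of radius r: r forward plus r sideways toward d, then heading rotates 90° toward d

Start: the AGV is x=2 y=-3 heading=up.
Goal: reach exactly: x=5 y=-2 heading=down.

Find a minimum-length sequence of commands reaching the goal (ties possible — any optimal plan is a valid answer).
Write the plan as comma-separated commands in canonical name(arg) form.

t0: x=2 y=-3 heading=up
t=1 arc(right, 2) ⇒ x=4 y=-1 heading=right
t=2 arc(right, 1) ⇒ x=5 y=-2 heading=down
shorter routes all fall short; 2 is best.

arc(right, 2), arc(right, 1)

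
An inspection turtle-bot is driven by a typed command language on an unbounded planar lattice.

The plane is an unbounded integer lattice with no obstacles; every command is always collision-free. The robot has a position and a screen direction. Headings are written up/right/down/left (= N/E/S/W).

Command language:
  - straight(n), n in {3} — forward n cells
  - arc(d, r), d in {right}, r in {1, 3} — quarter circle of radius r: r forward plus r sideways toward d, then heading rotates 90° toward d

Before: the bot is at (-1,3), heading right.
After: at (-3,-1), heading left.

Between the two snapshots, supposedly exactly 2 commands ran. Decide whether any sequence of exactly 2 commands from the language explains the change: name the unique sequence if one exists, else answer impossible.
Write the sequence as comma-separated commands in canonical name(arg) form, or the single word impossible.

arc(right, 1), arc(right, 3)

key: running arc(right, 3) before arc(right, 1) would end elsewhere — order is forced
initial: at (-1,3), heading right
[1] after arc(right, 1): at (0,2), heading down
[2] after arc(right, 3): at (-3,-1), heading left
uniquely the one of 9 2-step routes that fits.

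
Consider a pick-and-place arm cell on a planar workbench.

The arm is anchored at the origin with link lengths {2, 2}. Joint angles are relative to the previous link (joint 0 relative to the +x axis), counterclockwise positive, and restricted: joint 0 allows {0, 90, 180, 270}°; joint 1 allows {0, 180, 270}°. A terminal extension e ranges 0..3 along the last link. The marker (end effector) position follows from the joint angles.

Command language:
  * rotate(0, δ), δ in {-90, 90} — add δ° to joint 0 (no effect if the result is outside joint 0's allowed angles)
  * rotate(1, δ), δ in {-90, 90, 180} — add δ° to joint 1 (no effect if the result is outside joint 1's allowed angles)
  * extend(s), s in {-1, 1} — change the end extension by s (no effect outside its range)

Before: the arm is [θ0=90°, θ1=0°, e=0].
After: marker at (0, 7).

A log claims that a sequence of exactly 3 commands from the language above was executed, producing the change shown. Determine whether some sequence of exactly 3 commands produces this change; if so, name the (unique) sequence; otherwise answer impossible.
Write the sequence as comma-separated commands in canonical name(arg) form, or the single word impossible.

begin: [θ0=90°, θ1=0°, e=0]
step 1 (extend(1)): [θ0=90°, θ1=0°, e=1]
step 2 (extend(1)): [θ0=90°, θ1=0°, e=2]
step 3 (extend(1)): [θ0=90°, θ1=0°, e=3]
no rival 3-sequence matches.

extend(1), extend(1), extend(1)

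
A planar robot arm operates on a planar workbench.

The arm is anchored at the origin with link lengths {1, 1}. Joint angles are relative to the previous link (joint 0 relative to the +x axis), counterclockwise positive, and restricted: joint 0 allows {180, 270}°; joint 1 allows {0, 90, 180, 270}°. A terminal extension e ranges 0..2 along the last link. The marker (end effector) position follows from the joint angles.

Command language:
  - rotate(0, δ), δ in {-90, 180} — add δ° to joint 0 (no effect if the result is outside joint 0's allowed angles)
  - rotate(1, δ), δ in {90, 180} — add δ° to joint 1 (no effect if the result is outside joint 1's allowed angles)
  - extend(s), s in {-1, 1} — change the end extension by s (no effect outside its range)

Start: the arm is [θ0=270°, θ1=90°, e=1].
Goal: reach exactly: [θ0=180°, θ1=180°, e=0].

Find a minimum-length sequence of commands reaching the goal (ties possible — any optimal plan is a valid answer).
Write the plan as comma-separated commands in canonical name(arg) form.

begin: [θ0=270°, θ1=90°, e=1]
[1] after extend(-1): [θ0=270°, θ1=90°, e=0]
[2] after rotate(1, 90): [θ0=270°, θ1=180°, e=0]
[3] after rotate(0, -90): [θ0=180°, θ1=180°, e=0]
no 2-step plan works, so 3 is optimal.

extend(-1), rotate(1, 90), rotate(0, -90)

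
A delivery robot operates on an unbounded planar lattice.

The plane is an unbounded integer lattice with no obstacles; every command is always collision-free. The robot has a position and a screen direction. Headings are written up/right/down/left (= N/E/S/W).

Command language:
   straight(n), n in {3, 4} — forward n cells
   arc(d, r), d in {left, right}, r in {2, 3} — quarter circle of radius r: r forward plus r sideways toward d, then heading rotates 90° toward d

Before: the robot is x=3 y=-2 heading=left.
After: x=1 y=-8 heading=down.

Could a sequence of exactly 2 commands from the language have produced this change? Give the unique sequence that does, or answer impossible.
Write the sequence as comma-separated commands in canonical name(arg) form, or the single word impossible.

key: cell and facing (now S) both changed — the 2 commands mix motion and turning
begin: x=3 y=-2 heading=left
t=1 arc(left, 2) ⇒ x=1 y=-4 heading=down
t=2 straight(4) ⇒ x=1 y=-8 heading=down
uniquely the one of 36 2-step routes that fits.

arc(left, 2), straight(4)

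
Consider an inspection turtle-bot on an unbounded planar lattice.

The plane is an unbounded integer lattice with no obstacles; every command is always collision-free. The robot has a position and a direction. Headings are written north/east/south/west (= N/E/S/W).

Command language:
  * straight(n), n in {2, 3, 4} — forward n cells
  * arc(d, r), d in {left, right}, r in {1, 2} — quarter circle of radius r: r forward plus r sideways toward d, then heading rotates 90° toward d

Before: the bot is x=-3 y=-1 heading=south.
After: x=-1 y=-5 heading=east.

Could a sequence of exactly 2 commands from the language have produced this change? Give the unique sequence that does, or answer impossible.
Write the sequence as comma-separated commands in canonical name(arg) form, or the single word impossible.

straight(2), arc(left, 2)

key: running arc(left, 2) before straight(2) would end elsewhere — order is forced
initial: x=-3 y=-1 heading=south
1. straight(2) → x=-3 y=-3 heading=south
2. arc(left, 2) → x=-1 y=-5 heading=east
no other 2-command option fits: unique.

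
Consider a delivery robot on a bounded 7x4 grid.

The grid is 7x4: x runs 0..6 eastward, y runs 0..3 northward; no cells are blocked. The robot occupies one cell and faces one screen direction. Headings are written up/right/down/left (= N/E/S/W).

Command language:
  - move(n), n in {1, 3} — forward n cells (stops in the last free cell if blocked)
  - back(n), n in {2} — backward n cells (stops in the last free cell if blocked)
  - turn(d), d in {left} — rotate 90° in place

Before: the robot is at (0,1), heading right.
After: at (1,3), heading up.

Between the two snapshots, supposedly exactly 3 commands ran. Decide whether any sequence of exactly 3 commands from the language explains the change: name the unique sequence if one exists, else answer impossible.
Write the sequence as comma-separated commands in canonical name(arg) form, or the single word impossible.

key: position moved to (1,3) AND the heading swung to N — translation plus rotation needed
begin: at (0,1), heading right
1. move(1) → at (1,1), heading right
2. turn(left) → at (1,1), heading up
3. move(3) → at (1,3), heading up
uniquely the one of 64 3-step routes that fits.

move(1), turn(left), move(3)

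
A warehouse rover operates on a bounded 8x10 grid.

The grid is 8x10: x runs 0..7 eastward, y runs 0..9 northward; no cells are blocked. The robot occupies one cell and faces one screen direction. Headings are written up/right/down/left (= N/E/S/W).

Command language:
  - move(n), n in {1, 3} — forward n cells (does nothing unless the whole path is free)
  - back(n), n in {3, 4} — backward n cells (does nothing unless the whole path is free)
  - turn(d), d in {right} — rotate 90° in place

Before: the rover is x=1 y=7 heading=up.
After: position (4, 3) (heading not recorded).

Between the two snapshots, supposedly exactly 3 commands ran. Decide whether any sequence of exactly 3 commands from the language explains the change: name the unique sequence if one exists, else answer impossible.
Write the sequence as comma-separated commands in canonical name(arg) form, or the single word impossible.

key: order matters: swapping back(4) and move(3) lands elsewhere
initial: x=1 y=7 heading=up
1. back(4) → x=1 y=3 heading=up
2. turn(right) → x=1 y=3 heading=right
3. move(3) → x=4 y=3 heading=right
uniquely the one of 125 3-step routes that fits.

back(4), turn(right), move(3)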